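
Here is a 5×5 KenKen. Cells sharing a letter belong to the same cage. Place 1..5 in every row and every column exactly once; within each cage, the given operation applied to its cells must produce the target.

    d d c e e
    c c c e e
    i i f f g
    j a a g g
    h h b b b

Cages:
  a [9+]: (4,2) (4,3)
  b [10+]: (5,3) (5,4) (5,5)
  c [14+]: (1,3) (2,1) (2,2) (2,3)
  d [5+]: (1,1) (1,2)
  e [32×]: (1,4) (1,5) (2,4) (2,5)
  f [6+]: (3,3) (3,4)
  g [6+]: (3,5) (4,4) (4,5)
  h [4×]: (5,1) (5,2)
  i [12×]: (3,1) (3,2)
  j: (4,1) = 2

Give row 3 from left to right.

4 3 1 5 2

Cage j is a single given cell, which forces (4,1) = 2.
In row 1, 5 can only go at (1,3), so (1,3) = 5.
Cage a needs two cells with sum 9, so (4,2) = 5.
5 is placed in column 3, which forces (4,3) = 4.
The 3 cells of cage g must have sum 6, leaving (3,5) = 2.
2 is placed in row 3, so (3,3) = 1.
Cage f needs two cells with sum 6, leaving (3,4) = 5.
The 3 cells of cage b must have sum 10, so (5,5) = 5.
Row 1 needs a 3, and only (1,1) is open for it.
The two cells of cage d must have sum 5; hence (1,2) = 2.
Row 1 already has 2, leaving (1,4) = 4.
Row 1 now contains 4, leaving (1,5) = 1.
Column 4 already has 4, which forces (2,4) = 2.
Column 5 now contains 1, which forces (2,5) = 4.
Column 1 already has 3, leaving (3,1) = 4.
The two cells of cage i must have product 12, which forces (3,2) = 3.
Column 5 now contains 1, so (4,5) = 3.
Column 1 already has 4, so (5,1) = 1.
Row 5 already has 1, leaving (5,2) = 4.
Column 4 already has 2, which forces (5,4) = 3.
4 is placed in row 2, so (2,1) = 5.
Column 2 now contains 3; hence (2,2) = 1.
Row 2 already has 2; hence (2,3) = 3.
3 is placed in row 4, leaving (4,4) = 1.
Row 5 now contains 3; hence (5,3) = 2.
The full grid is 3 2 5 4 1 / 5 1 3 2 4 / 4 3 1 5 2 / 2 5 4 1 3 / 1 4 2 3 5.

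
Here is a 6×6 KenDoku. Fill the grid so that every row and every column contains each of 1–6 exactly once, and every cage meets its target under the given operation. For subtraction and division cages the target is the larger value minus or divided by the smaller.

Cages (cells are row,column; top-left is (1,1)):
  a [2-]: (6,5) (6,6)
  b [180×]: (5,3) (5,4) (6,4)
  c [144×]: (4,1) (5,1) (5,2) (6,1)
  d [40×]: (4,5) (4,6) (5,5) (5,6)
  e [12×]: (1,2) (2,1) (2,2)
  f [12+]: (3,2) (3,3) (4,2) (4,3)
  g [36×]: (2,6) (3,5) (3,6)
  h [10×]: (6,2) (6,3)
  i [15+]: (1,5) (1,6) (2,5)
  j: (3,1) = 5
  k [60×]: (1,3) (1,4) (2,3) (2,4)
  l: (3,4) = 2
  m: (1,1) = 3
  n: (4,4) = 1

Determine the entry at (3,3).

M is a freebie; hence (1,1) = 3.
J is a freebie, so (3,1) = 5.
L is a freebie; hence (3,4) = 2.
Cage n is given, leaving (4,4) = 1.
The 3 cells of cage b must have product 180, so (5,3) = 6.
Cage b needs product 180, leaving (5,4) = 5.
The 3 cells of cage b must have product 180, leaving (6,4) = 6.
Column 4 already has 6, so (1,4) = 4.
Cage k needs product 60; hence (2,4) = 3.
Cage c has product 144; hence (4,1) = 6.
Cage c has product 144; hence (5,2) = 3.
The 3 cells of cage i must have sum 15, so (2,5) = 4.
The only place for 2 in row 1 is (1,2).
Cage e needs product 12; hence (2,1) = 1.
Cage e needs product 12; hence (2,2) = 6.
Row 2 now contains 1, leaving (2,3) = 5.
Row 2 now contains 6, so (2,6) = 2.
Column 2 now contains 2, leaving (6,2) = 5.
Cage h's pair has product 10, leaving (6,3) = 2.
Column 3 already has 5, so (1,3) = 1.
Cage f has sum 12; hence (3,2) = 1.
Cage f has sum 12, so (3,3) = 4.
5 is placed in column 2, so (4,2) = 4.
Column 3 already has 2, which forces (4,3) = 3.
Row 4 now contains 4, so (4,6) = 5.
The 4 cells of cage c must have product 144, so (5,1) = 2.
Row 5 already has 2, which forces (5,5) = 1.
Row 5 already has 1, which forces (5,6) = 4.
Row 6 already has 2, so (6,1) = 4.
Column 5 now contains 1, which forces (6,5) = 3.
Row 6 already has 3, which forces (6,6) = 1.
The 3 cells of cage i must have sum 15, leaving (1,5) = 5.
Column 6 already has 5, which forces (1,6) = 6.
Column 5 already has 3, which forces (3,5) = 6.
Cage g needs product 36; hence (3,6) = 3.
Row 4 already has 5; hence (4,5) = 2.
Completed grid: 3 2 1 4 5 6 / 1 6 5 3 4 2 / 5 1 4 2 6 3 / 6 4 3 1 2 5 / 2 3 6 5 1 4 / 4 5 2 6 3 1.

4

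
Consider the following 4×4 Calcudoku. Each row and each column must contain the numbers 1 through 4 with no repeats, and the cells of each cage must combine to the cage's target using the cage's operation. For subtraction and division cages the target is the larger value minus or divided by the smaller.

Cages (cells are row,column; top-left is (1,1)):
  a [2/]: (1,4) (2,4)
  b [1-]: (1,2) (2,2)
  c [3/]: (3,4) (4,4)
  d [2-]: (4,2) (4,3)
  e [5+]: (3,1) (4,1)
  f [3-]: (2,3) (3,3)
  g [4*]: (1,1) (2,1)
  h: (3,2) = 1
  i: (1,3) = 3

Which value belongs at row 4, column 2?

Cage i is a single given cell; hence (1,3) = 3.
H is a freebie, which forces (3,2) = 1.
1 is placed in row 3, so (3,3) = 4.
1 is placed in row 3; hence (3,4) = 3.
Column 4 already has 3; hence (4,4) = 1.
The two cells of cage b must have difference 1, which forces (2,2) = 3.
Column 3 now contains 4; hence (2,3) = 1.
Row 3 already has 3, which forces (3,1) = 2.
The two cells of cage e must have sum 5, so (4,1) = 3.
Cage d's pair has difference 2; hence (4,2) = 4.
Row 4 now contains 1, which forces (4,3) = 2.
Cage g's pair has product 4, leaving (1,1) = 1.
Column 2 now contains 4, which forces (1,2) = 2.
Row 1 now contains 2, leaving (1,4) = 4.
Row 2 now contains 1; hence (2,1) = 4.
Column 4 already has 4, which forces (2,4) = 2.
The full grid is 1 2 3 4 / 4 3 1 2 / 2 1 4 3 / 3 4 2 1.

4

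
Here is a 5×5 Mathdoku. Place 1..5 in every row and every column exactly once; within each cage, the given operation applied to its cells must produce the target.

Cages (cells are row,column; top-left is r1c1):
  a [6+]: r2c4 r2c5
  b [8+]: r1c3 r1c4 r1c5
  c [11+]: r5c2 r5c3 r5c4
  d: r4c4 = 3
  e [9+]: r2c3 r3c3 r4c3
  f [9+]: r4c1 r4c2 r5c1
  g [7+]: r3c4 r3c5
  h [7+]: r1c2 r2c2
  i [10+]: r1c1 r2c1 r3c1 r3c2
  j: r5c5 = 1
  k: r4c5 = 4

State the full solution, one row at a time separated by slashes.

D is a freebie; hence r4c4 = 3.
Cage k is a single given cell, leaving r4c5 = 4.
Cage j is given, so r5c5 = 1.
The only place for 3 in row 5 is r5c1.
The only place for 2 in row 4 is r4c3.
The only place for 1 in row 3 is r3c1.
Column 1 already has 1, leaving r4c1 = 5.
Cage f has sum 9, leaving r4c2 = 1.
The 4 cells of cage i must have sum 10, so r3c2 = 3.
Row 3 already has 3, so r3c3 = 4.
4 is placed in column 3, which forces r5c3 = 5.
Column 3 now contains 5, leaving r1c3 = 1.
4 is placed in column 3, leaving r2c3 = 3.
The only place for 3 in row 1 is r1c5.
The 3 cells of cage b must have sum 8; hence r1c4 = 4.
4 is placed in column 4, so r2c4 = 1.
4 is placed in column 4; hence r5c4 = 2.
Row 1 now contains 4, leaving r1c1 = 2.
Row 1 already has 2; hence r1c2 = 5.
Cage i needs sum 10, so r2c1 = 4.
Column 2 now contains 5; hence r2c2 = 2.
The two cells of cage a must have sum 6, which forces r2c5 = 5.
Column 4 already has 2; hence r3c4 = 5.
Cage g needs two cells with sum 7, so r3c5 = 2.
Row 5 already has 2; hence r5c2 = 4.

2 5 1 4 3 / 4 2 3 1 5 / 1 3 4 5 2 / 5 1 2 3 4 / 3 4 5 2 1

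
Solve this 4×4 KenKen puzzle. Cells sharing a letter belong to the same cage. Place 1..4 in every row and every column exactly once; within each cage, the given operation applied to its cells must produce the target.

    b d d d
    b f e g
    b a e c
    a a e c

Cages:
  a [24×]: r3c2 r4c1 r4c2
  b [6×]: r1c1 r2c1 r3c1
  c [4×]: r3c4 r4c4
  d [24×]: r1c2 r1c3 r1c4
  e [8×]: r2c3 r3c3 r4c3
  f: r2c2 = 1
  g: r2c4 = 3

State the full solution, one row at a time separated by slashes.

1 4 3 2 / 2 1 4 3 / 3 2 1 4 / 4 3 2 1

F is a freebie, so r2c2 = 1.
Cage g is a single given cell; hence r2c4 = 3.
3 is placed in row 2, which forces r2c1 = 2.
Row 2 already has 2, so r2c3 = 4.
In row 1, 1 can only go at r1c1, so r1c1 = 1.
Column 1 now contains 1, leaving r3c1 = 3.
3 is placed in column 1, so r4c1 = 4.
4 is placed in row 4, which forces r4c4 = 1.
Cage a needs product 24, which forces r3c2 = 2.
Cage e needs product 8, so r3c3 = 1.
Column 4 already has 1, which forces r3c4 = 4.
Cage a has product 24; hence r4c2 = 3.
Row 4 now contains 1, which forces r4c3 = 2.
Column 2 already has 3, which forces r1c2 = 4.
Column 3 now contains 2, which forces r1c3 = 3.
Column 4 now contains 4, leaving r1c4 = 2.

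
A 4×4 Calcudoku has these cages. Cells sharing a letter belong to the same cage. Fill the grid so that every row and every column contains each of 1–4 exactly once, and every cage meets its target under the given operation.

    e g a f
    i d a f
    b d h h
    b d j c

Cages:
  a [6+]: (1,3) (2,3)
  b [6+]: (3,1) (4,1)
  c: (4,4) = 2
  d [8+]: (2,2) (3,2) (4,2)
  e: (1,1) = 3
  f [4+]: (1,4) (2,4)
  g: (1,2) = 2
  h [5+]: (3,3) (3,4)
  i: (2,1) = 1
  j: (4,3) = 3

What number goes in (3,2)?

3

E is a freebie, which forces (1,1) = 3.
G is a freebie, leaving (1,2) = 2.
Row 1 already has 2, which forces (1,3) = 4.
Row 1 already has 3; hence (1,4) = 1.
Cage i is given; hence (2,1) = 1.
4 is placed in column 3, so (2,3) = 2.
1 is placed in column 4; hence (2,4) = 3.
Cage j is given, so (4,3) = 3.
Cage c is a single given cell; hence (4,4) = 2.
3 is placed in row 2, which forces (2,2) = 4.
Cage b needs two cells with sum 6, so (3,1) = 2.
The 3 cells of cage d must have sum 8, leaving (3,2) = 3.
Column 3 already has 3; hence (3,3) = 1.
Column 4 now contains 2, which forces (3,4) = 4.
Row 4 already has 2, leaving (4,1) = 4.
The 3 cells of cage d must have sum 8, which forces (4,2) = 1.
Completed grid: 3 2 4 1 / 1 4 2 3 / 2 3 1 4 / 4 1 3 2.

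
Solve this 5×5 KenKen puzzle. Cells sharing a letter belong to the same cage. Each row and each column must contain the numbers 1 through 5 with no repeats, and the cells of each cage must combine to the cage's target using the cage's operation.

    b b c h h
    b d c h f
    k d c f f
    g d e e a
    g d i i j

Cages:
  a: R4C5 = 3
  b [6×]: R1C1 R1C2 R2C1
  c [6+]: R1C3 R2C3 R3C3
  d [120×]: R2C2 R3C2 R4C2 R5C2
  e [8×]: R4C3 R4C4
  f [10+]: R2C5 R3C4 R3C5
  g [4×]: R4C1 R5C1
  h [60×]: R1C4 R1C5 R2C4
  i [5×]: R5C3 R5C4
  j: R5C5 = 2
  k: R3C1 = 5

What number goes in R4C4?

K is a freebie, so R3C1 = 5.
Cage a is given, so R4C5 = 3.
J is a freebie; hence R5C5 = 2.
The 3 cells of cage f must have sum 10; hence R2C5 = 5.
The 3 cells of cage h must have product 60, leaving R1C4 = 5.
Column 5 already has 5, leaving R1C5 = 4.
Cage h has product 60, which forces R2C4 = 3.
4 is placed in column 5, so R3C5 = 1.
Column 4 now contains 5; hence R5C4 = 1.
Row 3 already has 1, leaving R3C4 = 4.
Cage g needs two cells with product 4, which forces R4C1 = 1.
4 is placed in column 4; hence R4C4 = 2.
Row 5 now contains 1; hence R5C1 = 4.
Row 5 now contains 1, leaving R5C3 = 5.
Cage b has product 6, which forces R1C1 = 3.
Cage b has product 6, leaving R1C2 = 1.
1 is placed in row 1, so R1C3 = 2.
Column 1 now contains 1, leaving R2C1 = 2.
Cage d has product 120, which forces R2C2 = 4.
Column 3 already has 2; hence R2C3 = 1.
Cage d has product 120, leaving R3C2 = 2.
Column 3 already has 2, so R3C3 = 3.
Cage d has product 120; hence R4C2 = 5.
Row 4 now contains 2; hence R4C3 = 4.
Row 5 already has 5; hence R5C2 = 3.
Filled in: 3 1 2 5 4 / 2 4 1 3 5 / 5 2 3 4 1 / 1 5 4 2 3 / 4 3 5 1 2.

2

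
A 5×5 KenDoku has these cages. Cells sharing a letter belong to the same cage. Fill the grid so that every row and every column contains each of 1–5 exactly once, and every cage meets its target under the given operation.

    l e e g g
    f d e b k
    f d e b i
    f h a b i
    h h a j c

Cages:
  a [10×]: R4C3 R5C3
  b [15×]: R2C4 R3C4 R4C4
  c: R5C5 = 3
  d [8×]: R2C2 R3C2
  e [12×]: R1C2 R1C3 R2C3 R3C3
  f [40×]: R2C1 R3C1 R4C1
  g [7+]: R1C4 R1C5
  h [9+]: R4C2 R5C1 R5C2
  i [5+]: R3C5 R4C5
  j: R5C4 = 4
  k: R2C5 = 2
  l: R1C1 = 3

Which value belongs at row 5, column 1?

L is a freebie, which forces R1C1 = 3.
K is a freebie, which forces R2C5 = 2.
J is a freebie, so R5C4 = 4.
Cage c is given, which forces R5C5 = 3.
The two cells of cage g must have sum 7, leaving R1C4 = 2.
The two cells of cage g must have sum 7, leaving R1C5 = 5.
Row 2 now contains 2, leaving R2C2 = 4.
The two cells of cage d must have product 8, which forces R3C2 = 2.
Column 2 now contains 2, leaving R4C2 = 3.
Row 1 now contains 2; hence R1C2 = 1.
The 4 cells of cage e must have product 12, leaving R1C3 = 4.
Row 2 already has 4, which forces R2C1 = 5.
Cage f has product 40, so R3C1 = 4.
Row 3 now contains 4; hence R3C5 = 1.
Cage f needs product 40, which forces R4C1 = 2.
2 is placed in row 4, which forces R4C3 = 5.
Row 4 already has 5, which forces R4C4 = 1.
Column 5 already has 1, which forces R4C5 = 4.
5 is placed in column 1; hence R5C1 = 1.
Column 2 now contains 1; hence R5C2 = 5.
5 is placed in column 3, leaving R5C3 = 2.
Cage e has product 12, so R2C3 = 1.
Column 4 already has 1, so R2C4 = 3.
Row 3 now contains 1, which forces R3C3 = 3.
Cage b needs product 15, leaving R3C4 = 5.
Filled in: 3 1 4 2 5 / 5 4 1 3 2 / 4 2 3 5 1 / 2 3 5 1 4 / 1 5 2 4 3.

1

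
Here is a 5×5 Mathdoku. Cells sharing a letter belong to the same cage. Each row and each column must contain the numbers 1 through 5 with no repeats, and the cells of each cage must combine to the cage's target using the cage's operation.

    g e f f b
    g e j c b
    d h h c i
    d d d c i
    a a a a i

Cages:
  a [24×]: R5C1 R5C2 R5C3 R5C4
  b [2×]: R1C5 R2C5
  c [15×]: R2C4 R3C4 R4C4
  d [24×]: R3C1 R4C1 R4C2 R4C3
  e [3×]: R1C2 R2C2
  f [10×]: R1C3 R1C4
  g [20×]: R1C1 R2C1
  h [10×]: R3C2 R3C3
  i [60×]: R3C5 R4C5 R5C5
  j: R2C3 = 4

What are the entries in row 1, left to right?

Cage j is a single given cell, so R2C3 = 4.
Cage g's pair has product 20; hence R1C1 = 4.
4 is placed in row 2, which forces R2C1 = 5.
Cage d needs product 24, leaving R4C2 = 4.
Cage a has product 24, which forces R5C4 = 4.
Cage i needs product 60, so R3C5 = 4.
In row 1, 3 can only go at R1C2, so R1C2 = 3.
3 is placed in column 2, which forces R2C2 = 1.
1 is placed in row 2, so R2C4 = 3.
1 is placed in row 2; hence R2C5 = 2.
Column 2 already has 1, leaving R5C2 = 2.
2 is placed in column 5, leaving R1C5 = 1.
Column 2 now contains 2, which forces R3C2 = 5.
Cage h needs two cells with product 10, which forces R3C3 = 2.
Row 3 now contains 5, which forces R3C4 = 1.
Column 4 now contains 1; hence R4C4 = 5.
Row 4 already has 5, which forces R4C5 = 3.
3 is placed in column 5, so R5C5 = 5.
2 is placed in column 3, which forces R1C3 = 5.
5 is placed in column 4, so R1C4 = 2.
Row 3 now contains 1, so R3C1 = 3.
Cage d has product 24, which forces R4C1 = 2.
Row 4 already has 3, leaving R4C3 = 1.
Column 1 already has 3; hence R5C1 = 1.
Column 3 now contains 1, leaving R5C3 = 3.
The full grid is 4 3 5 2 1 / 5 1 4 3 2 / 3 5 2 1 4 / 2 4 1 5 3 / 1 2 3 4 5.

4 3 5 2 1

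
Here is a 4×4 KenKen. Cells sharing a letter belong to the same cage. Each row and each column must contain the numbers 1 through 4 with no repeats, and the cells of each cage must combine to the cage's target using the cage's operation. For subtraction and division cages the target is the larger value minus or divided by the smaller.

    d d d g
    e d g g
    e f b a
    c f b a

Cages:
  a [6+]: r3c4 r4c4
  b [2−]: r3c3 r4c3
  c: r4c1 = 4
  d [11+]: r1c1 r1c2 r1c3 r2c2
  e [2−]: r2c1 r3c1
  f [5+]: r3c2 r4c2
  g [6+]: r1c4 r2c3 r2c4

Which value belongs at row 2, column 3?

2

Cage c is a single given cell; hence r4c1 = 4.
Row 4 already has 4; hence r4c4 = 2.
Column 4 already has 2, which forces r3c4 = 4.
Cage g has sum 6, which forces r2c3 = 2.
Row 3 now contains 4; hence r3c2 = 2.
The two cells of cage f must have sum 5, which forces r4c2 = 3.
Row 4 already has 3, which forces r4c3 = 1.
Cage d has sum 11, leaving r1c1 = 2.
Cage d needs sum 11, so r1c2 = 1.
Cage d has sum 11, so r1c3 = 4.
Row 1 now contains 1, so r1c4 = 3.
Column 2 already has 3; hence r2c2 = 4.
Column 4 now contains 3; hence r2c4 = 1.
1 is placed in column 3; hence r3c3 = 3.
1 is placed in row 2; hence r2c1 = 3.
3 is placed in row 3, leaving r3c1 = 1.
Completed grid: 2 1 4 3 / 3 4 2 1 / 1 2 3 4 / 4 3 1 2.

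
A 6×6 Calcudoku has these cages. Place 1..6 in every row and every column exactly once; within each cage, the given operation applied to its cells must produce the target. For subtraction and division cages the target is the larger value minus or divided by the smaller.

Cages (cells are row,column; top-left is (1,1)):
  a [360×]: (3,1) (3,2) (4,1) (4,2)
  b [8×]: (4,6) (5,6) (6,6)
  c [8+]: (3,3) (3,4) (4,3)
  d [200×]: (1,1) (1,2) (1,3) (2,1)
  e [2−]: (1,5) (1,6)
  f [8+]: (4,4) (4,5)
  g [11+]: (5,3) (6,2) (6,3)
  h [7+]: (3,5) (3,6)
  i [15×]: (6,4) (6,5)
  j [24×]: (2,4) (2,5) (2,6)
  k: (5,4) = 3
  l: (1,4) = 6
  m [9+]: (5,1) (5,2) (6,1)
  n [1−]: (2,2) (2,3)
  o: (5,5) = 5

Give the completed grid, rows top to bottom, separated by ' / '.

Cage l is given, which forces (1,4) = 6.
The 4 cells of cage d must have product 200, so (2,1) = 5.
Cage k is a single given cell, so (5,4) = 3.
O is a freebie, leaving (5,5) = 5.
3 is placed in column 4; hence (6,4) = 5.
5 is placed in column 5; hence (6,5) = 3.
Column 4 already has 5; hence (4,4) = 2.
Cage f's pair has sum 8, so (4,5) = 6.
The only place for 1 in row 1 is (1,5).
Cage e needs two cells with difference 2, leaving (1,6) = 3.
Column 6 already has 3, so (2,6) = 6.
Column 6 already has 3, so (3,6) = 5.
The 3 cells of cage j must have product 24, leaving (2,4) = 1.
Cage j needs product 24, which forces (2,5) = 4.
Column 4 already has 1; hence (3,4) = 4.
Cage h needs two cells with sum 7, leaving (3,5) = 2.
Cage a needs product 360; hence (4,2) = 5.
Cage d needs product 200; hence (1,3) = 5.
The 4 cells of cage a must have product 360, so (4,1) = 4.
Row 4 already has 4, leaving (4,6) = 1.
4 is placed in column 1, so (1,1) = 2.
Cage d has product 200, which forces (1,2) = 4.
The 3 cells of cage c must have sum 8, leaving (3,3) = 1.
Row 4 already has 1, so (4,3) = 3.
The two cells of cage n must have difference 1; hence (2,2) = 3.
3 is placed in column 3, so (2,3) = 2.
Column 2 already has 3, so (3,2) = 6.
Cage m needs sum 9; hence (5,2) = 2.
2 is placed in row 5, leaving (5,6) = 4.
Cage g needs sum 11, leaving (6,2) = 1.
Column 6 now contains 4; hence (6,6) = 2.
6 is placed in row 3, which forces (3,1) = 3.
Cage m has sum 9, leaving (5,1) = 1.
4 is placed in row 5, leaving (5,3) = 6.
Row 6 already has 1, leaving (6,1) = 6.
Cage g has sum 11, so (6,3) = 4.

2 4 5 6 1 3 / 5 3 2 1 4 6 / 3 6 1 4 2 5 / 4 5 3 2 6 1 / 1 2 6 3 5 4 / 6 1 4 5 3 2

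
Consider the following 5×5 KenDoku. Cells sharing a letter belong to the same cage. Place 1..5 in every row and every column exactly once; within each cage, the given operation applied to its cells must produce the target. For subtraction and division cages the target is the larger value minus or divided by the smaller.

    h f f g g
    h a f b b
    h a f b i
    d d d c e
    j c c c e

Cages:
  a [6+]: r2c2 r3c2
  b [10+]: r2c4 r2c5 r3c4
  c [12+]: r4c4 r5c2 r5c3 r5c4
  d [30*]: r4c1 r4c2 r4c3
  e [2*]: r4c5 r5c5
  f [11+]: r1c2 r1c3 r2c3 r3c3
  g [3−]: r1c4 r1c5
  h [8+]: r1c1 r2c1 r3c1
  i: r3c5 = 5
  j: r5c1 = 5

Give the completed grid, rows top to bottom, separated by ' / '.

3 5 2 1 4 / 4 2 1 5 3 / 1 4 3 2 5 / 2 3 5 4 1 / 5 1 4 3 2

Cage i is a single given cell; hence r3c5 = 5.
J is a freebie, which forces r5c1 = 5.
In row 4, 1 can only go at r4c5, so r4c5 = 1.
Column 5 now contains 1; hence r5c5 = 2.
The two cells of cage g must have difference 3, so r1c4 = 1.
2 is placed in column 5, leaving r1c5 = 4.
Column 5 now contains 4; hence r2c5 = 3.
The 4 cells of cage c must have sum 12, so r4c4 = 4.
1 is placed in column 4, so r5c4 = 3.
4 is placed in row 1, which forces r1c1 = 3.
The 3 cells of cage b must have sum 10; hence r2c4 = 5.
3 is placed in column 4, so r3c4 = 2.
Column 1 already has 3, which forces r4c1 = 2.
Cage a needs two cells with sum 6, so r2c2 = 2.
Cage f needs sum 11, leaving r2c3 = 1.
Cage a needs two cells with sum 6, which forces r3c2 = 4.
The 4 cells of cage f must have sum 11, so r3c3 = 3.
Column 3 already has 3; hence r4c3 = 5.
Column 2 now contains 4, which forces r5c2 = 1.
Column 3 already has 1, which forces r5c3 = 4.
2 is placed in column 2, leaving r1c2 = 5.
5 is placed in column 3, so r1c3 = 2.
1 is placed in row 2, which forces r2c1 = 4.
Row 3 already has 4; hence r3c1 = 1.
Row 4 now contains 5, leaving r4c2 = 3.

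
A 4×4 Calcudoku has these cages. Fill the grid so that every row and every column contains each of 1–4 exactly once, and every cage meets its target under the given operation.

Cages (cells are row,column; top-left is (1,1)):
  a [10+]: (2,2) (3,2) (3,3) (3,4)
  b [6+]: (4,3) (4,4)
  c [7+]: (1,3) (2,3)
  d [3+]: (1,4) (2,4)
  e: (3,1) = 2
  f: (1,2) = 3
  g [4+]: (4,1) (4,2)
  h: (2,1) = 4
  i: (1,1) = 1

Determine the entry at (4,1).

I is a freebie; hence (1,1) = 1.
Cage f is given, which forces (1,2) = 3.
3 is placed in row 1, which forces (1,3) = 4.
Row 1 now contains 1; hence (1,4) = 2.
Cage h is a single given cell, so (2,1) = 4.
Column 3 now contains 4, leaving (2,3) = 3.
Column 4 now contains 2, leaving (2,4) = 1.
Cage e is a single given cell, so (3,1) = 2.
Row 3 already has 2; hence (3,3) = 1.
Column 1 now contains 1, so (4,1) = 3.
Column 2 already has 3; hence (4,2) = 1.
Column 3 now contains 4; hence (4,3) = 2.
Column 4 now contains 2, which forces (4,4) = 4.
Row 2 now contains 1, leaving (2,2) = 2.
1 is placed in row 3; hence (3,2) = 4.
Column 4 already has 4, which forces (3,4) = 3.
Completed grid: 1 3 4 2 / 4 2 3 1 / 2 4 1 3 / 3 1 2 4.

3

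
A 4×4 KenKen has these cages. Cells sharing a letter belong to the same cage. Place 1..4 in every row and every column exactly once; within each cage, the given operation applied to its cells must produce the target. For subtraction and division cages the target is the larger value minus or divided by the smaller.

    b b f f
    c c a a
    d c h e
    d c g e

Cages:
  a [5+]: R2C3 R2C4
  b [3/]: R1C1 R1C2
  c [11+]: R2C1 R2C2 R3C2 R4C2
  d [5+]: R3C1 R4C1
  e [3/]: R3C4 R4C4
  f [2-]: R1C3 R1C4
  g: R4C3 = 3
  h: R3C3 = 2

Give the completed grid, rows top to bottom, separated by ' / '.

3 1 4 2 / 2 3 1 4 / 1 4 2 3 / 4 2 3 1

Cage h is given, so R3C3 = 2.
G is a freebie, leaving R4C3 = 3.
Row 4 already has 3, leaving R4C4 = 1.
The two cells of cage a must have sum 5, which forces R2C3 = 1.
Cage a's pair has sum 5, so R2C4 = 4.
Column 4 already has 1, which forces R3C4 = 3.
1 is placed in column 3, leaving R1C3 = 4.
Column 4 now contains 3; hence R1C4 = 2.
Cage c has sum 11, which forces R2C1 = 2.
The 4 cells of cage c must have sum 11, leaving R2C2 = 3.
Row 3 already has 3; hence R3C1 = 1.
Cage c has sum 11, so R3C2 = 4.
Cage d needs two cells with sum 5, leaving R4C1 = 4.
Cage c has sum 11, leaving R4C2 = 2.
1 is placed in column 1, which forces R1C1 = 3.
3 is placed in column 2, which forces R1C2 = 1.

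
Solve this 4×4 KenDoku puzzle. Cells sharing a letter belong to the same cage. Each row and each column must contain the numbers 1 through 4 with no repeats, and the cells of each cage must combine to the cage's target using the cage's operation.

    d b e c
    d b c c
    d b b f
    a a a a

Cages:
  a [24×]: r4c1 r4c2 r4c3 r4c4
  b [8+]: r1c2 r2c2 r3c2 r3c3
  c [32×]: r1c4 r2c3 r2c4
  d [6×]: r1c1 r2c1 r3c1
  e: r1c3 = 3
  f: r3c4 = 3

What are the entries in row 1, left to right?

1 2 3 4

Cage e is given, leaving r1c3 = 3.
Cage c needs product 32, which forces r1c4 = 4.
Cage c needs product 32; hence r2c3 = 4.
Cage c needs product 32, so r2c4 = 2.
Cage f is a single given cell, so r3c4 = 3.
Column 4 already has 3, which forces r4c4 = 1.
Cage b needs sum 8, leaving r1c2 = 2.
The 3 cells of cage d must have product 6; hence r2c1 = 3.
Row 2 now contains 3; hence r2c2 = 1.
1 is placed in column 2; hence r3c2 = 4.
Column 1 already has 3; hence r4c1 = 4.
Column 2 already has 4; hence r4c2 = 3.
1 is placed in row 4, which forces r4c3 = 2.
Row 1 already has 2, which forces r1c1 = 1.
Cage d needs product 6; hence r3c1 = 2.
Column 3 now contains 2, so r3c3 = 1.
Filled in: 1 2 3 4 / 3 1 4 2 / 2 4 1 3 / 4 3 2 1.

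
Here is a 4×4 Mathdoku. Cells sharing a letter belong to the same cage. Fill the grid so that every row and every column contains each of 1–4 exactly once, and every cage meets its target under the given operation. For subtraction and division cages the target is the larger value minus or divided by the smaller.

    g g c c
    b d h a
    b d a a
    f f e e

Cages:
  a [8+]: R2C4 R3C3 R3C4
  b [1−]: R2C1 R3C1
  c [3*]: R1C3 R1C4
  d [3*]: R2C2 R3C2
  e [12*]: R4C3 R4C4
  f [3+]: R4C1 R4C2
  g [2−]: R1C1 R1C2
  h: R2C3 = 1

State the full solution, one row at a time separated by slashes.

H is a freebie, so R2C3 = 1.
Column 3 already has 1, so R1C3 = 3.
Cage c needs two cells with product 3, leaving R1C4 = 1.
Row 2 now contains 1, so R2C2 = 3.
Cage d's pair has product 3, which forces R3C2 = 1.
Column 2 already has 1, which forces R4C2 = 2.
3 is placed in column 3; hence R4C3 = 4.
Row 4 now contains 4, leaving R4C4 = 3.
Cage g's pair has difference 2, so R1C1 = 2.
Column 2 already has 2, which forces R1C2 = 4.
Column 1 already has 2, which forces R2C1 = 4.
The 3 cells of cage a must have sum 8, leaving R2C4 = 2.
The two cells of cage b must have difference 1, which forces R3C1 = 3.
4 is placed in column 3, leaving R3C3 = 2.
Cage a needs sum 8, which forces R3C4 = 4.
Row 4 already has 2, so R4C1 = 1.

2 4 3 1 / 4 3 1 2 / 3 1 2 4 / 1 2 4 3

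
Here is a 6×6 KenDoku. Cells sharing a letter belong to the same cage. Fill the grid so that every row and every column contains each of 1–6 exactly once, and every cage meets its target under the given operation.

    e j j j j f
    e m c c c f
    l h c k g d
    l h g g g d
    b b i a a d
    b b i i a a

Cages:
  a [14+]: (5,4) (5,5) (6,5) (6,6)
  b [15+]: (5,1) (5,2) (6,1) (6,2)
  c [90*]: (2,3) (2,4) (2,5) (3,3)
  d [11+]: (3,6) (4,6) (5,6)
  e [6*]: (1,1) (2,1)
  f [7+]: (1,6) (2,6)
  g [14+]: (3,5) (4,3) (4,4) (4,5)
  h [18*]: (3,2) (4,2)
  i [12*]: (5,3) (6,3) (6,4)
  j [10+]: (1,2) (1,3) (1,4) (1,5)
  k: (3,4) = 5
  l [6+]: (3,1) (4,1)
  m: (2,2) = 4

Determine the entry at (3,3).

1

M is a freebie, so (2,2) = 4.
K is a freebie, so (3,4) = 5.
Row 1 needs a 5, and only (1,6) is open for it.
The two cells of cage f must have sum 7, so (2,6) = 2.
In row 1, 6 can only go at (1,1), so (1,1) = 6.
Cage e's pair has product 6; hence (2,1) = 1.
Cage c needs product 90, leaving (3,3) = 1.
In column 6, 3 can only go at (6,6), so (6,6) = 3.
Cage i has product 12, so (6,4) = 1.
The only place for 3 in column 1 is (5,1).
The only place for 5 in column 1 is (6,1).
Row 6 needs a 4, and only (6,5) is open for it.
Row 5 needs a 4, and only (5,6) is open for it.
4 is placed in column 6, leaving (3,6) = 6.
Cage d has sum 11, so (4,6) = 1.
6 is placed in row 3, so (3,2) = 3.
Row 3 already has 3, which forces (3,5) = 2.
The two cells of cage h must have product 18, which forces (4,2) = 6.
Column 2 already has 6, leaving (6,2) = 2.
Row 6 already has 2, so (6,3) = 6.
Column 2 already has 2; hence (1,2) = 1.
Cage j needs sum 10, leaving (1,5) = 3.
Row 3 already has 2, which forces (3,1) = 4.
Cage l's pair has sum 6, which forces (4,1) = 2.
3 is placed in column 5, which forces (4,5) = 5.
The 4 cells of cage b must have sum 15, leaving (5,2) = 5.
Column 3 already has 6, so (5,3) = 2.
2 is placed in row 5, leaving (5,4) = 6.
Column 5 already has 5, leaving (5,5) = 1.
Column 3 already has 2, which forces (1,3) = 4.
Cage j needs sum 10, which forces (1,4) = 2.
Cage c has product 90, so (2,3) = 5.
6 is placed in column 4, leaving (2,4) = 3.
Column 5 already has 5, so (2,5) = 6.
Column 3 now contains 4, so (4,3) = 3.
3 is placed in column 4, which forces (4,4) = 4.
Filled in: 6 1 4 2 3 5 / 1 4 5 3 6 2 / 4 3 1 5 2 6 / 2 6 3 4 5 1 / 3 5 2 6 1 4 / 5 2 6 1 4 3.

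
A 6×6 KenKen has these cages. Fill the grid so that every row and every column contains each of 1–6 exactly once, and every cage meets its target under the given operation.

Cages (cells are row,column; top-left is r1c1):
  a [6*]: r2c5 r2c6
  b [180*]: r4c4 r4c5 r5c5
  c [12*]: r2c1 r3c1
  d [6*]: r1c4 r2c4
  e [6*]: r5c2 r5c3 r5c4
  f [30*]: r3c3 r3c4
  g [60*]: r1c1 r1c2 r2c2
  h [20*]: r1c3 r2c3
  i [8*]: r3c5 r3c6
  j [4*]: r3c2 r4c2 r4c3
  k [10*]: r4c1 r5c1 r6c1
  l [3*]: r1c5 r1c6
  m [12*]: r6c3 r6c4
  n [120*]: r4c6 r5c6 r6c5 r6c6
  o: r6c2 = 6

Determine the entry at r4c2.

Cage b has product 180, leaving r4c4 = 6.
The 3 cells of cage b must have product 180, so r4c5 = 5.
Cage b has product 180, which forces r5c5 = 6.
O is a freebie; hence r6c2 = 6.
Cage f's pair has product 30, leaving r3c3 = 6.
Column 4 now contains 6, leaving r3c4 = 5.
In row 1, 6 can only go at r1c1, so r1c1 = 6.
In row 1, 4 can only go at r1c3, so r1c3 = 4.
Column 3 now contains 4, leaving r2c3 = 5.
Column 3 now contains 4, which forces r6c3 = 3.
Cage m's pair has product 12, leaving r6c4 = 4.
4 is placed in row 6; hence r6c5 = 2.
Row 6 already has 2, which forces r6c6 = 5.
The 3 cells of cage g must have product 60, so r1c2 = 5.
Row 2 now contains 5; hence r2c2 = 2.
Row 2 now contains 2, which forces r2c4 = 3.
Row 2 already has 3, which forces r2c5 = 1.
Row 2 now contains 2, which forces r2c6 = 6.
Column 2 already has 2; hence r3c2 = 1.
Column 5 now contains 2, which forces r3c5 = 4.
Cage i's pair has product 8, leaving r3c6 = 2.
The 3 cells of cage k must have product 10; hence r4c1 = 2.
1 is placed in column 2, leaving r4c2 = 4.
2 is placed in row 4; hence r4c3 = 1.
Row 4 now contains 4, leaving r4c6 = 3.
Cage k has product 10, leaving r5c1 = 5.
1 is placed in column 2; hence r5c2 = 3.
Column 3 now contains 1, which forces r5c3 = 2.
2 is placed in row 5, which forces r5c4 = 1.
Column 6 already has 3, which forces r5c6 = 4.
Row 6 now contains 5, leaving r6c1 = 1.
3 is placed in column 4, which forces r1c4 = 2.
Column 5 already has 1; hence r1c5 = 3.
Column 6 already has 3, so r1c6 = 1.
Row 2 already has 3, so r2c1 = 4.
Row 3 already has 4, so r3c1 = 3.
Filled in: 6 5 4 2 3 1 / 4 2 5 3 1 6 / 3 1 6 5 4 2 / 2 4 1 6 5 3 / 5 3 2 1 6 4 / 1 6 3 4 2 5.

4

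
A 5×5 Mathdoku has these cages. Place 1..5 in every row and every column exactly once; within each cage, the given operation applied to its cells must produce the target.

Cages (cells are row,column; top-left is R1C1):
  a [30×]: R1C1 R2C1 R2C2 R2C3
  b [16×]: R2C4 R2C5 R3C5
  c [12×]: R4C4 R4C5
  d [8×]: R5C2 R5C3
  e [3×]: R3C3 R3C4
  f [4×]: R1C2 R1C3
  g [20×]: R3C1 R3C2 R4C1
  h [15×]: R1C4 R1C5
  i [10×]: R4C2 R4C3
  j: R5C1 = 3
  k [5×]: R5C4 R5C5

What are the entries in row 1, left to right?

2 1 4 3 5

Cage j is a single given cell, so R5C1 = 3.
In row 1, 2 can only go at R1C1, so R1C1 = 2.
In row 2, 2 can only go at R2C4, so R2C4 = 2.
Cage b needs product 16; hence R2C5 = 4.
Cage b has product 16, so R3C5 = 2.
4 is placed in column 5; hence R4C5 = 3.
Cage h needs two cells with product 15, so R1C4 = 3.
3 is placed in column 5, leaving R1C5 = 5.
Column 4 already has 3; hence R3C4 = 1.
Row 4 already has 3, which forces R4C4 = 4.
Column 4 now contains 1, leaving R5C4 = 5.
5 is placed in column 5, so R5C5 = 1.
1 is placed in row 3; hence R3C3 = 3.
Cage g has product 20, so R4C1 = 1.
1 is placed in column 1, which forces R2C1 = 5.
Cage a needs product 30, so R2C2 = 3.
Cage a has product 30; hence R2C3 = 1.
Column 1 now contains 5, so R3C1 = 4.
4 is placed in row 3, so R3C2 = 5.
Column 2 now contains 5; hence R4C2 = 2.
2 is placed in row 4, which forces R4C3 = 5.
Column 2 now contains 2, leaving R5C2 = 4.
4 is placed in row 5, which forces R5C3 = 2.
Column 2 already has 4, so R1C2 = 1.
Column 3 now contains 1, which forces R1C3 = 4.
Filled in: 2 1 4 3 5 / 5 3 1 2 4 / 4 5 3 1 2 / 1 2 5 4 3 / 3 4 2 5 1.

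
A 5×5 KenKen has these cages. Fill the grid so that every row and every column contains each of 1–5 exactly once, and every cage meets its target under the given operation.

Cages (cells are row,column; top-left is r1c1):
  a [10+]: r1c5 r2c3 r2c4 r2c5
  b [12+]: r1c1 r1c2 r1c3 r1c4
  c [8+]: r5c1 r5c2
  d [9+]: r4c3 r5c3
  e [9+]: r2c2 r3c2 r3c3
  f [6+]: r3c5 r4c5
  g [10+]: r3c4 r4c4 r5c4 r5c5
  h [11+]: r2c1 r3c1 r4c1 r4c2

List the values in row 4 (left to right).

4 2 5 3 1

Row 1 needs a 3, and only r1c5 is open for it.
In column 3, 3 can only go at r3c3, so r3c3 = 3.
In row 2, 3 can only go at r2c1, so r2c1 = 3.
Column 1 now contains 3, leaving r5c1 = 5.
Cage c needs two cells with sum 8, so r5c2 = 3.
Row 5 already has 5; hence r5c3 = 4.
Column 3 already has 4; hence r4c3 = 5.
Cage h has sum 11, so r3c1 = 2.
Cage h has sum 11, leaving r4c1 = 4.
Row 4 now contains 5; hence r4c2 = 2.
2 is placed in row 4, leaving r4c4 = 3.
2 is placed in row 4; hence r4c5 = 1.
Column 5 now contains 1, which forces r5c5 = 2.
Column 1 now contains 4; hence r1c1 = 1.
Cage b has sum 12, leaving r1c3 = 2.
Column 3 now contains 2, leaving r2c3 = 1.
Row 2 now contains 1, leaving r2c4 = 2.
Column 5 now contains 2; hence r2c5 = 4.
Cage g needs sum 10, leaving r3c4 = 4.
Cage f's pair has sum 6, so r3c5 = 5.
2 is placed in row 5; hence r5c4 = 1.
Cage b needs sum 12, so r1c2 = 4.
Column 4 now contains 4, which forces r1c4 = 5.
Row 2 now contains 1, leaving r2c2 = 5.
Row 3 now contains 5, so r3c2 = 1.
The full grid is 1 4 2 5 3 / 3 5 1 2 4 / 2 1 3 4 5 / 4 2 5 3 1 / 5 3 4 1 2.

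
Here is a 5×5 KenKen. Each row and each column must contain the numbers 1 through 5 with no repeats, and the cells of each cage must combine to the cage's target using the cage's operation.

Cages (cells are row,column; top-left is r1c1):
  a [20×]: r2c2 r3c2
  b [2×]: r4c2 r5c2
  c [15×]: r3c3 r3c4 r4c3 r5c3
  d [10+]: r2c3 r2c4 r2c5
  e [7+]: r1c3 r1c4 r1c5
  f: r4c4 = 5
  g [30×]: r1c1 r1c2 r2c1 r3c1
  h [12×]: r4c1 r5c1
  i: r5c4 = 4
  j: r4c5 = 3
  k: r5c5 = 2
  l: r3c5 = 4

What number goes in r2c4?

3

Cage c has product 15; hence r3c4 = 1.
L is a freebie, which forces r3c5 = 4.
Cage f is given, leaving r4c4 = 5.
J is a freebie, which forces r4c5 = 3.
Cage i is a single given cell; hence r5c4 = 4.
Cage k is a single given cell, so r5c5 = 2.
The 3 cells of cage e must have sum 7, which forces r1c3 = 4.
Column 4 already has 4, so r1c4 = 2.
Column 5 now contains 2; hence r1c5 = 1.
Cage a's pair has product 20, so r2c2 = 4.
Column 4 now contains 2, which forces r2c4 = 3.
Cage d has sum 10, so r2c5 = 5.
Row 3 already has 4; hence r3c2 = 5.
5 is placed in row 3, so r3c3 = 3.
Row 4 already has 3, leaving r4c1 = 4.
Cage b's pair has product 2, which forces r4c2 = 2.
Row 4 already has 3; hence r4c3 = 1.
4 is placed in row 5, leaving r5c1 = 3.
Row 5 now contains 2, which forces r5c2 = 1.
Column 3 already has 3, leaving r5c3 = 5.
3 is placed in column 1, so r1c1 = 5.
Column 2 already has 5; hence r1c2 = 3.
Cage g needs product 30, leaving r2c1 = 1.
Row 2 now contains 3; hence r2c3 = 2.
Row 3 already has 3, which forces r3c1 = 2.
The full grid is 5 3 4 2 1 / 1 4 2 3 5 / 2 5 3 1 4 / 4 2 1 5 3 / 3 1 5 4 2.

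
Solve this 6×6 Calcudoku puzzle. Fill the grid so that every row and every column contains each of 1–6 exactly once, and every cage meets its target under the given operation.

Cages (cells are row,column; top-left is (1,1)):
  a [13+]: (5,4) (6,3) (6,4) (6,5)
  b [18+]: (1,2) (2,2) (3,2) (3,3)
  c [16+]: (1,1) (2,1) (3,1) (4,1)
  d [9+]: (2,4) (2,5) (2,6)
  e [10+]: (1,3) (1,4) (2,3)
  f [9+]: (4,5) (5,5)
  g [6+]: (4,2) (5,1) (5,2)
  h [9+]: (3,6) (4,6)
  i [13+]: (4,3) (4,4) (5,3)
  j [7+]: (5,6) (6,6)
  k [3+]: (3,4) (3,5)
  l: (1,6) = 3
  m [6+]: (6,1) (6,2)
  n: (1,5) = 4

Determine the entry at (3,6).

5

Cage n is a single given cell, leaving (1,5) = 4.
Cage l is given, which forces (1,6) = 3.
The only place for 2 in column 6 is (2,6).
Cage d has sum 9; hence (2,4) = 6.
The 3 cells of cage d must have sum 9, leaving (2,5) = 1.
Column 5 already has 1, leaving (3,5) = 2.
Column 5 already has 2, so (6,5) = 5.
Row 3 already has 2, leaving (3,4) = 1.
Row 6 needs a 6, and only (6,6) is open for it.
Column 6 now contains 6; hence (5,6) = 1.
The 3 cells of cage g must have sum 6, leaving (4,2) = 1.
Row 6 needs a 1, and only (6,3) is open for it.
Cage e has sum 10; hence (2,3) = 3.
The only place for 1 in row 1 is (1,1).
Row 1 needs a 6, and only (1,2) is open for it.
Column 2 already has 6, leaving (3,2) = 3.
Column 2 already has 3, leaving (5,2) = 2.
2 is placed in column 2, which forces (6,2) = 4.
Column 2 already has 4, which forces (2,2) = 5.
Cage b needs sum 18; hence (3,3) = 4.
Row 3 already has 4, leaving (3,6) = 5.
Column 6 already has 5, leaving (4,6) = 4.
Row 5 already has 2, so (5,1) = 3.
Row 5 already has 3, so (5,5) = 6.
Row 6 now contains 4, which forces (6,1) = 2.
Row 6 now contains 2, leaving (6,4) = 3.
Row 2 already has 5, so (2,1) = 4.
Row 3 now contains 5, which forces (3,1) = 6.
Cage c needs sum 16, so (4,1) = 5.
The 3 cells of cage i must have sum 13, leaving (4,3) = 6.
The 3 cells of cage i must have sum 13, which forces (4,4) = 2.
6 is placed in column 5, which forces (4,5) = 3.
Row 5 now contains 6, which forces (5,3) = 5.
The 4 cells of cage a must have sum 13, leaving (5,4) = 4.
Column 3 now contains 5, so (1,3) = 2.
2 is placed in column 4, leaving (1,4) = 5.
The full grid is 1 6 2 5 4 3 / 4 5 3 6 1 2 / 6 3 4 1 2 5 / 5 1 6 2 3 4 / 3 2 5 4 6 1 / 2 4 1 3 5 6.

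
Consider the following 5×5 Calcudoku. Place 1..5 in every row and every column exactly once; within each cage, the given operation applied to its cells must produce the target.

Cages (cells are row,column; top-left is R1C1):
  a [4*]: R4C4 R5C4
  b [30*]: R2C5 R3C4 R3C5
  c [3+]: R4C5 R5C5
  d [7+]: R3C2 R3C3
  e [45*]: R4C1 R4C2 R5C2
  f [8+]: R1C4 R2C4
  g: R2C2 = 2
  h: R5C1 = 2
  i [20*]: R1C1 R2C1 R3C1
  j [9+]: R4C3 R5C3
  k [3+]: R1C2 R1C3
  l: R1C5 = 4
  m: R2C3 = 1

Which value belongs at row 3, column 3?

Cage l is a single given cell, so R1C5 = 4.
G is a freebie; hence R2C2 = 2.
Cage m is given, which forces R2C3 = 1.
The 3 cells of cage e must have product 45, leaving R4C1 = 3.
Cage e needs product 45, so R4C2 = 5.
Row 4 now contains 5, leaving R4C3 = 4.
Row 4 now contains 4, leaving R4C4 = 1.
Row 4 now contains 1, so R4C5 = 2.
H is a freebie, which forces R5C1 = 2.
Cage e has product 45, which forces R5C2 = 3.
Column 3 already has 4, so R5C3 = 5.
1 is placed in column 4, leaving R5C4 = 4.
Column 5 already has 2, so R5C5 = 1.
Column 2 now contains 2, leaving R1C2 = 1.
Column 3 already has 1, so R1C3 = 2.
Column 2 already has 3; hence R3C2 = 4.
Cage d needs two cells with sum 7; hence R3C3 = 3.
Cage b has product 30, leaving R3C4 = 2.
Row 3 now contains 3, which forces R3C5 = 5.
Row 1 already has 1, leaving R1C1 = 5.
Row 1 already has 5; hence R1C4 = 3.
Cage i needs product 20, so R2C1 = 4.
Column 4 already has 3, leaving R2C4 = 5.
Column 5 already has 5, leaving R2C5 = 3.
Row 3 already has 5, leaving R3C1 = 1.
Completed grid: 5 1 2 3 4 / 4 2 1 5 3 / 1 4 3 2 5 / 3 5 4 1 2 / 2 3 5 4 1.

3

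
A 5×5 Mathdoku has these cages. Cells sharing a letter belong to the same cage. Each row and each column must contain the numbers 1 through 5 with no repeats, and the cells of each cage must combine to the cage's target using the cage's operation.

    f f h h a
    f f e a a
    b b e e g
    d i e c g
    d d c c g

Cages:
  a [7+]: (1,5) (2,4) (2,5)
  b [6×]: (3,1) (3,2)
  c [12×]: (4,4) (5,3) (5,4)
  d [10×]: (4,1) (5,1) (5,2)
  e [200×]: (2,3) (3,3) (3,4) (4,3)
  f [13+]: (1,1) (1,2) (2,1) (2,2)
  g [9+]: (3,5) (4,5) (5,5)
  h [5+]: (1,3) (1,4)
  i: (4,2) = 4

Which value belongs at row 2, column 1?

4

Cage e has product 200, which forces (3,4) = 5.
Cage i is a single given cell; hence (4,2) = 4.
In row 3, 1 can only go at (3,5), so (3,5) = 1.
The only place for 4 in row 3 is (3,3).
The only place for 4 in row 5 is (5,4).
In column 3, 1 can only go at (5,3), so (5,3) = 1.
Cage d has product 10, so (4,1) = 1.
Cage c has product 12, so (4,4) = 3.
Row 4 already has 3, leaving (4,5) = 5.
Column 5 already has 5; hence (5,5) = 3.
Cage h needs two cells with sum 5, leaving (1,3) = 3.
Column 4 now contains 3, which forces (1,4) = 2.
2 is placed in row 1; hence (1,5) = 4.
Cage e needs product 200; hence (2,3) = 5.
Cage a needs sum 7, which forces (2,4) = 1.
Column 5 now contains 4, leaving (2,5) = 2.
5 is placed in row 4, so (4,3) = 2.
Row 1 already has 4, which forces (1,1) = 5.
Cage f needs sum 13, so (1,2) = 1.
Cage f needs sum 13, leaving (2,1) = 4.
Row 2 already has 2; hence (2,2) = 3.
Column 2 already has 3; hence (3,2) = 2.
5 is placed in column 1, which forces (5,1) = 2.
Column 2 now contains 2; hence (5,2) = 5.
Row 3 already has 2; hence (3,1) = 3.
Filled in: 5 1 3 2 4 / 4 3 5 1 2 / 3 2 4 5 1 / 1 4 2 3 5 / 2 5 1 4 3.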